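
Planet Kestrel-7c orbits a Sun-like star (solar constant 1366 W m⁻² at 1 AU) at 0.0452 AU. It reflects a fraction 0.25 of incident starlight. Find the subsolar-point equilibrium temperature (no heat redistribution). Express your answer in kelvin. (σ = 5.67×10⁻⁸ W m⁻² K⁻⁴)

T_ss ≈ 1720 K

Flux at 0.0452 AU: S = 1366/0.0452² = 6.69×10⁵ W m⁻².
At the subsolar point the surface absorbs S(1−A) and emits σT⁴ per unit area — no factor of 4, since only the local patch is in balance.
T = [6.69×10⁵ × 0.75 / 5.67×10⁻⁸]^(1/4) = (8.84×10¹²)^(1/4) = 1720 K.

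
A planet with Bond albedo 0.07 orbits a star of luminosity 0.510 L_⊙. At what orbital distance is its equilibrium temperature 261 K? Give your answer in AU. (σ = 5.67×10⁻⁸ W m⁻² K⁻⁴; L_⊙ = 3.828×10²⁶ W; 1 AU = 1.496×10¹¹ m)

d ≈ 0.783 AU

L = 0.510 × 3.828×10²⁶ = 1.95×10²⁶ W.
From T_eq⁴ = L(1−A)/(16πσd²): d = √[L(1−A)/(16πσT_eq⁴)].
d = √[1.95×10²⁶ × 0.93 / (16π × 5.67×10⁻⁸ × (261)⁴)] = 1.17×10¹¹ m = 0.783 AU.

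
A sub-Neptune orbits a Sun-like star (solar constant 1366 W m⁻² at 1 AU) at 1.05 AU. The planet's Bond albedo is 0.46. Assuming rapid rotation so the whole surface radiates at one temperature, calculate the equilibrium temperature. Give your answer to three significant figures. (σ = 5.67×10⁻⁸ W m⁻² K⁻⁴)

Flux at 1.05 AU: S = 1366/1.05² = 1240 W m⁻².
Energy balance: absorbed = emitted ⇒ πR²·S(1−A) = 4πR²·σT_eq⁴, so T_eq⁴ = S(1−A)/(4σ).
T_eq = [1240 × 0.54 / (4 × 5.67×10⁻⁸)]^(1/4) = (2.95×10⁹)^(1/4) = 233 K.

T_eq ≈ 233 K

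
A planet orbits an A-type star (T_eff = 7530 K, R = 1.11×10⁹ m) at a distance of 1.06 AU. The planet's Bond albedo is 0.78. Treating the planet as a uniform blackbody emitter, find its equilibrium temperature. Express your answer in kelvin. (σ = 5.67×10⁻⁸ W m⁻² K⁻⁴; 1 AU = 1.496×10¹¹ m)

T_eq ≈ 305 K

d = 1.06 AU = 1.59×10¹¹ m.
L = 4πR_⋆²σT_⋆⁴ = 4π(1.11×10⁹)² × 5.67×10⁻⁸ × (7530)⁴ = 2.82×10²⁷ W.
S = L/(4πd²) = 8930 W m⁻².
Energy balance: absorbed = emitted ⇒ πR²·S(1−A) = 4πR²·σT_eq⁴, so T_eq⁴ = S(1−A)/(4σ).
T_eq = [8930 × 0.22 / (4 × 5.67×10⁻⁸)]^(1/4) = (8.66×10⁹)^(1/4) = 305 K.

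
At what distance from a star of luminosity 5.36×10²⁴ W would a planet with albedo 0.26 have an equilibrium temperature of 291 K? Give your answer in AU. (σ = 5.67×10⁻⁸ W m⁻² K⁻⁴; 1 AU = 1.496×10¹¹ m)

d ≈ 0.0931 AU

From T_eq⁴ = L(1−A)/(16πσd²): d = √[L(1−A)/(16πσT_eq⁴)].
d = √[5.36×10²⁴ × 0.74 / (16π × 5.67×10⁻⁸ × (291)⁴)] = 1.39×10¹⁰ m = 0.0931 AU.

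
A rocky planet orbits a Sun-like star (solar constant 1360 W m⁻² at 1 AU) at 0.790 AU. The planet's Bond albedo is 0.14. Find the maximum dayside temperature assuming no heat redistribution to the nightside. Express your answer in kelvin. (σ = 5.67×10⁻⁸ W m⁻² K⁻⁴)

T_ss ≈ 426 K

Flux at 0.790 AU: S = 1360/0.790² = 2180 W m⁻².
With no redistribution each surface element balances locally: S(1−A) = σT⁴.
T = [2180 × 0.86 / 5.67×10⁻⁸]^(1/4) = (3.31×10¹⁰)^(1/4) = 426 K.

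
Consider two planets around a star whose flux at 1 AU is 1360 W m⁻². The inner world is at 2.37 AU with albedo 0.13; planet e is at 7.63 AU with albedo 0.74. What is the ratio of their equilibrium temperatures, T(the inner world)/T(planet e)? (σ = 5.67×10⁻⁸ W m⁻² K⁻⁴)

T₁/T₂ ≈ 2.427

T_eq = [S₀(1−A)/(4σd²)]^(1/4), so T ∝ (1−A)^(1/4) / √d.
T₁ = [1360×0.87/(4×5.67×10⁻⁸×2.37²)]^(1/4) = 174.57 K.
T₂ = [1360×0.26/(4×5.67×10⁻⁸×7.63²)]^(1/4) = 71.94 K.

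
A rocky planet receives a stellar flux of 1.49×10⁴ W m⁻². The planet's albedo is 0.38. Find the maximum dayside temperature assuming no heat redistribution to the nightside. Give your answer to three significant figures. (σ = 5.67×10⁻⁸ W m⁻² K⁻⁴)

With no redistribution each surface element balances locally: S(1−A) = σT⁴.
T = [1.49×10⁴ × 0.62 / 5.67×10⁻⁸]^(1/4) = (1.63×10¹¹)^(1/4) = 635 K.

T_ss ≈ 635 K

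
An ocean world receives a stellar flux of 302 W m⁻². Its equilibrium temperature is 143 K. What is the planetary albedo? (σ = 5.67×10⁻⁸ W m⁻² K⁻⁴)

From T_eq⁴ = S(1−A)/(4σ): 1−A = 4σT_eq⁴/S.
1−A = 4 × 5.67×10⁻⁸ × (143)⁴ / 302 = 0.314.

A ≈ 0.69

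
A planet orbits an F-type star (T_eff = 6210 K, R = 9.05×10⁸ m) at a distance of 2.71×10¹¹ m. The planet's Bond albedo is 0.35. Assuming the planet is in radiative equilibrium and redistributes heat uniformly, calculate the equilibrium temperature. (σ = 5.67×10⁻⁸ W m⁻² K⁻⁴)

T_eq ≈ 228 K

L = 4πR_⋆²σT_⋆⁴ = 4π(9.05×10⁸)² × 5.67×10⁻⁸ × (6210)⁴ = 8.68×10²⁶ W.
S = L/(4πd²) = 940 W m⁻².
Energy balance: absorbed = emitted ⇒ πR²·S(1−A) = 4πR²·σT_eq⁴, so T_eq⁴ = S(1−A)/(4σ).
T_eq = [940 × 0.65 / (4 × 5.67×10⁻⁸)]^(1/4) = (2.70×10⁹)^(1/4) = 228 K.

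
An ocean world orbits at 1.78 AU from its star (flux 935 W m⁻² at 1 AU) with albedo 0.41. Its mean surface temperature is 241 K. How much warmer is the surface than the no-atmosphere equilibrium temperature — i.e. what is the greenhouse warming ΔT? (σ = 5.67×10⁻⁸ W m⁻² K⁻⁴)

ΔT ≈ 74.5 K

S = 935/1.78² = 295.1 W m⁻².
T_eq = [S(1−A)/(4σ)]^(1/4) = [295.1×0.59/(4×5.67×10⁻⁸)]^(1/4) = 166.5 K.
ΔT = T_surf − T_eq = 241 − 166.5.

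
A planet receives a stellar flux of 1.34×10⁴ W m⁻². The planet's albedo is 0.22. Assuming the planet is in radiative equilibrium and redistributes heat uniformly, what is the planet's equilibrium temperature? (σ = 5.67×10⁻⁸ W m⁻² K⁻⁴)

Energy balance: absorbed = emitted ⇒ πR²·S(1−A) = 4πR²·σT_eq⁴, so T_eq⁴ = S(1−A)/(4σ).
T_eq = [1.34×10⁴ × 0.78 / (4 × 5.67×10⁻⁸)]^(1/4) = (4.61×10¹⁰)^(1/4) = 463 K.

T_eq ≈ 463 K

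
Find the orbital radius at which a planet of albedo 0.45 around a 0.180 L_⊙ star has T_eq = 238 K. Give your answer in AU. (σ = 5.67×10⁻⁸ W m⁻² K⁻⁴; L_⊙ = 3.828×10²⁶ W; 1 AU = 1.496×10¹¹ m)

d ≈ 0.430 AU

L = 0.180 × 3.828×10²⁶ = 6.89×10²⁵ W.
From T_eq⁴ = L(1−A)/(16πσd²): d = √[L(1−A)/(16πσT_eq⁴)].
d = √[6.89×10²⁵ × 0.55 / (16π × 5.67×10⁻⁸ × (238)⁴)] = 6.44×10¹⁰ m = 0.430 AU.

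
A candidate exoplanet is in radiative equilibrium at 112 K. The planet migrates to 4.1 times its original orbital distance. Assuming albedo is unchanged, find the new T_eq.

T_eq ∝ L^(1/4) · d^(−1/2).
T′ = 112 / 4.1^(1/2) = 55.3 K.

T_eq ≈ 55.3 K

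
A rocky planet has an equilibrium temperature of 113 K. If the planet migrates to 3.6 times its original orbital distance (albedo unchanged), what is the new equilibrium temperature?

T_eq ∝ L^(1/4) · d^(−1/2).
T′ = 113 / 3.6^(1/2) = 59.6 K.

T_eq ≈ 59.6 K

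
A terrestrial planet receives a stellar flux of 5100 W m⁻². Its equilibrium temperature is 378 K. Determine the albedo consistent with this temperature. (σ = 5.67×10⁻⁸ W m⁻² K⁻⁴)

A ≈ 0.09

From T_eq⁴ = S(1−A)/(4σ): 1−A = 4σT_eq⁴/S.
1−A = 4 × 5.67×10⁻⁸ × (378)⁴ / 5100 = 0.908.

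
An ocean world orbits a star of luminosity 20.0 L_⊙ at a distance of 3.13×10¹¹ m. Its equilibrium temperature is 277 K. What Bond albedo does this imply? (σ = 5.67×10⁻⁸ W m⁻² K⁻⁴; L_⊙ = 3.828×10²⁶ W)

L = 20.0 × 3.828×10²⁶ = 7.66×10²⁷ W.
Flux: S = L/(4πd²) = 7.66×10²⁷/(4π×(3.13×10¹¹)²) = 6220 W m⁻².
From T_eq⁴ = S(1−A)/(4σ): 1−A = 4σT_eq⁴/S.
1−A = 4 × 5.67×10⁻⁸ × (277)⁴ / 6220 = 0.215.

A ≈ 0.79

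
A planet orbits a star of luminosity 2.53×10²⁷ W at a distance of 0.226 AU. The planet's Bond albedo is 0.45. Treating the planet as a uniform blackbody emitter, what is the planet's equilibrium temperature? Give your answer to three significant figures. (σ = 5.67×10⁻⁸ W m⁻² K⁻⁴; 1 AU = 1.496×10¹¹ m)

d = 0.226 AU = 3.38×10¹⁰ m.
Flux: S = L/(4πd²) = 2.53×10²⁷/(4π×(3.38×10¹⁰)²) = 1.76×10⁵ W m⁻².
Energy balance: absorbed = emitted ⇒ πR²·S(1−A) = 4πR²·σT_eq⁴, so T_eq⁴ = S(1−A)/(4σ).
T_eq = [1.76×10⁵ × 0.55 / (4 × 5.67×10⁻⁸)]^(1/4) = (4.27×10¹¹)^(1/4) = 808 K.

T_eq ≈ 808 K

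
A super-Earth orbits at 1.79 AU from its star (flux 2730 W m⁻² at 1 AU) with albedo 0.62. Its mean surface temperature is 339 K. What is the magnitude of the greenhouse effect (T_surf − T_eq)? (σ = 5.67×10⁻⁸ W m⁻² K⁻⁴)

ΔT ≈ 144.6 K

S = 2730/1.79² = 852.0 W m⁻².
T_eq = [S(1−A)/(4σ)]^(1/4) = [852.0×0.38/(4×5.67×10⁻⁸)]^(1/4) = 194.4 K.
ΔT = T_surf − T_eq = 339 − 194.4.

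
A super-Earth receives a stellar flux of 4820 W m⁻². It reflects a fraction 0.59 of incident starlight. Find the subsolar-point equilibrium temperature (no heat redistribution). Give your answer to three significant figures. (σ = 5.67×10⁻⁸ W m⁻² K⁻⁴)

T_ss ≈ 432 K

At the subsolar point the surface absorbs S(1−A) and emits σT⁴ per unit area — no factor of 4, since only the local patch is in balance.
T = [4820 × 0.41 / 5.67×10⁻⁸]^(1/4) = (3.49×10¹⁰)^(1/4) = 432 K.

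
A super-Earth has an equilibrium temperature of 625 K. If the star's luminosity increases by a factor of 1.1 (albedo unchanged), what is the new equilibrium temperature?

T_eq ≈ 640 K

T_eq ∝ L^(1/4) · d^(−1/2).
T′ = 625 × 1.1^(1/4) = 640 K.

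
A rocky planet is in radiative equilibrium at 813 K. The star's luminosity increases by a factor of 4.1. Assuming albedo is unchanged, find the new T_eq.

T_eq ≈ 1160 K

T_eq ∝ L^(1/4) · d^(−1/2).
T′ = 813 × 4.1^(1/4) = 1160 K.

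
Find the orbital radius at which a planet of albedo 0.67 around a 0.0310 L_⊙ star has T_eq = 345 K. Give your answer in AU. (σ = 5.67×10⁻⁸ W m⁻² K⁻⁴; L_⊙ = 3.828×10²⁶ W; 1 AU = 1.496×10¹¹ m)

L = 0.0310 × 3.828×10²⁶ = 1.19×10²⁵ W.
From T_eq⁴ = L(1−A)/(16πσd²): d = √[L(1−A)/(16πσT_eq⁴)].
d = √[1.19×10²⁵ × 0.33 / (16π × 5.67×10⁻⁸ × (345)⁴)] = 9.85×10⁹ m = 0.0658 AU.

d ≈ 0.0658 AU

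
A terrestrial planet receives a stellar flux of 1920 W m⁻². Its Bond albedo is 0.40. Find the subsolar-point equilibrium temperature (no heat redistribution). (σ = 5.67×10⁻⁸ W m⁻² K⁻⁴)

T_ss ≈ 378 K

At the subsolar point the surface absorbs S(1−A) and emits σT⁴ per unit area — no factor of 4, since only the local patch is in balance.
T = [1920 × 0.60 / 5.67×10⁻⁸]^(1/4) = (2.03×10¹⁰)^(1/4) = 378 K.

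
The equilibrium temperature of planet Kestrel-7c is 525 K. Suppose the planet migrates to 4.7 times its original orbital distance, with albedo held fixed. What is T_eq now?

T_eq ≈ 242 K

T_eq ∝ L^(1/4) · d^(−1/2).
T′ = 525 / 4.7^(1/2) = 242 K.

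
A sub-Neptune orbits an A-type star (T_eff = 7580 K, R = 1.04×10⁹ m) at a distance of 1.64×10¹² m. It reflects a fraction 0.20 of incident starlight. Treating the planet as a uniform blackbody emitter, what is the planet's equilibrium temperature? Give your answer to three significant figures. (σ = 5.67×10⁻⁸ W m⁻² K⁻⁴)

T_eq ≈ 128 K

L = 4πR_⋆²σT_⋆⁴ = 4π(1.04×10⁹)² × 5.67×10⁻⁸ × (7580)⁴ = 2.54×10²⁷ W.
S = L/(4πd²) = 75.3 W m⁻².
Energy balance: absorbed = emitted ⇒ πR²·S(1−A) = 4πR²·σT_eq⁴, so T_eq⁴ = S(1−A)/(4σ).
T_eq = [75.3 × 0.80 / (4 × 5.67×10⁻⁸)]^(1/4) = (2.66×10⁸)^(1/4) = 128 K.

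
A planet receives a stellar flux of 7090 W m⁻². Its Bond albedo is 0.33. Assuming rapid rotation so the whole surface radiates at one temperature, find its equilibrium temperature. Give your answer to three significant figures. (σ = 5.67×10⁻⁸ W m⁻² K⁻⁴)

Energy balance: absorbed = emitted ⇒ πR²·S(1−A) = 4πR²·σT_eq⁴, so T_eq⁴ = S(1−A)/(4σ).
T_eq = [7090 × 0.67 / (4 × 5.67×10⁻⁸)]^(1/4) = (2.09×10¹⁰)^(1/4) = 380 K.

T_eq ≈ 380 K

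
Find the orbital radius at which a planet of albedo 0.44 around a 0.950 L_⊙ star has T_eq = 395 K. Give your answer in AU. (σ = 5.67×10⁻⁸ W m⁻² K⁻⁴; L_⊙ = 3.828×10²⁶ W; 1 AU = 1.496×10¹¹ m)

L = 0.950 × 3.828×10²⁶ = 3.64×10²⁶ W.
From T_eq⁴ = L(1−A)/(16πσd²): d = √[L(1−A)/(16πσT_eq⁴)].
d = √[3.64×10²⁶ × 0.56 / (16π × 5.67×10⁻⁸ × (395)⁴)] = 5.42×10¹⁰ m = 0.362 AU.

d ≈ 0.362 AU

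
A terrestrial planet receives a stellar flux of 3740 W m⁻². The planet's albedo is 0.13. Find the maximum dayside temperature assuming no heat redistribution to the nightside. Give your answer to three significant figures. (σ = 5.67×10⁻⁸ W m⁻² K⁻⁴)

T_ss ≈ 489 K

With no redistribution each surface element balances locally: S(1−A) = σT⁴.
T = [3740 × 0.87 / 5.67×10⁻⁸]^(1/4) = (5.74×10¹⁰)^(1/4) = 489 K.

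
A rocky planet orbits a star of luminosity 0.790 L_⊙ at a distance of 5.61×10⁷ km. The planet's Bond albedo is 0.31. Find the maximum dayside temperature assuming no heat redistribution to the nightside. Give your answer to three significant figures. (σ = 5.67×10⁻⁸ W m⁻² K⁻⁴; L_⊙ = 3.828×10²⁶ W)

d = 5.61×10⁷ km = 5.61×10¹⁰ m.
L = 0.790 × 3.828×10²⁶ = 3.02×10²⁶ W.
Flux: S = L/(4πd²) = 3.02×10²⁶/(4π×(5.61×10¹⁰)²) = 7650 W m⁻².
With no redistribution each surface element balances locally: S(1−A) = σT⁴.
T = [7650 × 0.69 / 5.67×10⁻⁸]^(1/4) = (9.31×10¹⁰)^(1/4) = 552 K.

T_ss ≈ 552 K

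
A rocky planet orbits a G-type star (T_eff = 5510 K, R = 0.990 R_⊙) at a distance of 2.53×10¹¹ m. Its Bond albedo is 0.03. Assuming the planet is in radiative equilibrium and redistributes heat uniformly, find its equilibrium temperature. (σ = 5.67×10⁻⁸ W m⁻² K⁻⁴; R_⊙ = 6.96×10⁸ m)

T_eq ≈ 202 K

R_⋆ = 0.990 × 6.96×10⁸ = 6.89×10⁸ m.
L = 4πR_⋆²σT_⋆⁴ = 4π(6.89×10⁸)² × 5.67×10⁻⁸ × (5510)⁴ = 3.12×10²⁶ W.
S = L/(4πd²) = 388 W m⁻².
Energy balance: absorbed = emitted ⇒ πR²·S(1−A) = 4πR²·σT_eq⁴, so T_eq⁴ = S(1−A)/(4σ).
T_eq = [388 × 0.97 / (4 × 5.67×10⁻⁸)]^(1/4) = (1.66×10⁹)^(1/4) = 202 K.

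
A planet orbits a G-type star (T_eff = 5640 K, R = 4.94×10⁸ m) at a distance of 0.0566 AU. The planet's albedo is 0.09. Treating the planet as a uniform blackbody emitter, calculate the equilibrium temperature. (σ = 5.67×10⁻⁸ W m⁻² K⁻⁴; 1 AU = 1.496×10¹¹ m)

d = 0.0566 AU = 8.47×10⁹ m.
L = 4πR_⋆²σT_⋆⁴ = 4π(4.94×10⁸)² × 5.67×10⁻⁸ × (5640)⁴ = 1.76×10²⁶ W.
S = L/(4πd²) = 1.95×10⁵ W m⁻².
Energy balance: absorbed = emitted ⇒ πR²·S(1−A) = 4πR²·σT_eq⁴, so T_eq⁴ = S(1−A)/(4σ).
T_eq = [1.95×10⁵ × 0.91 / (4 × 5.67×10⁻⁸)]^(1/4) = (7.84×10¹¹)^(1/4) = 941 K.

T_eq ≈ 941 K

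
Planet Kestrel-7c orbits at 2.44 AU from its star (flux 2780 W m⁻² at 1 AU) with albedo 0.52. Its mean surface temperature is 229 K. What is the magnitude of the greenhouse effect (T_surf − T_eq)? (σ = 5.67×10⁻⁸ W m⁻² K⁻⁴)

S = 2780/2.44² = 466.9 W m⁻².
T_eq = [S(1−A)/(4σ)]^(1/4) = [466.9×0.48/(4×5.67×10⁻⁸)]^(1/4) = 177.3 K.
ΔT = T_surf − T_eq = 229 − 177.3.

ΔT ≈ 51.7 K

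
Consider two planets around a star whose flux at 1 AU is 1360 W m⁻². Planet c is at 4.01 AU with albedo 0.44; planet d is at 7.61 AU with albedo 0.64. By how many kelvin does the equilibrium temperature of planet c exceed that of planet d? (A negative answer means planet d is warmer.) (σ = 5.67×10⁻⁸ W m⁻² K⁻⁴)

T_eq = [S₀(1−A)/(4σd²)]^(1/4), so T ∝ (1−A)^(1/4) / √d.
T₁ = [1360×0.56/(4×5.67×10⁻⁸×4.01²)]^(1/4) = 120.21 K.
T₂ = [1360×0.36/(4×5.67×10⁻⁸×7.61²)]^(1/4) = 78.14 K.

ΔT ≈ 42.1 K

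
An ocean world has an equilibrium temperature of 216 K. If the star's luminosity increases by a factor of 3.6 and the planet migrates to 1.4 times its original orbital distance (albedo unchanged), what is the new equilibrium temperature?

T_eq ∝ L^(1/4) · d^(−1/2).
T′ = 216 × 3.6^(1/4) / 1.4^(1/2) = 251 K.

T_eq ≈ 251 K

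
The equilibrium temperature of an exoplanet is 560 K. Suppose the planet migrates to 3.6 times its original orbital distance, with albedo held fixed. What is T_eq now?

T_eq ∝ L^(1/4) · d^(−1/2).
T′ = 560 / 3.6^(1/2) = 295 K.

T_eq ≈ 295 K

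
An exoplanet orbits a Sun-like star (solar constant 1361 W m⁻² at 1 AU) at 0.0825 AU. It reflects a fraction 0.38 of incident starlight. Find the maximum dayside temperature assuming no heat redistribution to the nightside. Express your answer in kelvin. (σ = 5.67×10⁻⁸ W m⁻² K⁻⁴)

T_ss ≈ 1220 K

Flux at 0.0825 AU: S = 1361/0.0825² = 2.00×10⁵ W m⁻².
With no redistribution each surface element balances locally: S(1−A) = σT⁴.
T = [2.00×10⁵ × 0.62 / 5.67×10⁻⁸]^(1/4) = (2.19×10¹²)^(1/4) = 1220 K.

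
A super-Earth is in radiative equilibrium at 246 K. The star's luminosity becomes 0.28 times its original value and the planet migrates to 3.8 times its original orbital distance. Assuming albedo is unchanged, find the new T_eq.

T_eq ∝ L^(1/4) · d^(−1/2).
T′ = 246 × 0.28^(1/4) / 3.8^(1/2) = 91.8 K.

T_eq ≈ 91.8 K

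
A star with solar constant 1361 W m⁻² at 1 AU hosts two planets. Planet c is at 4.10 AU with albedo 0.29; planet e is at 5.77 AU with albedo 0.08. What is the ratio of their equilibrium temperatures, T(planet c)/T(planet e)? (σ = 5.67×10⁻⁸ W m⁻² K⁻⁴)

T₁/T₂ ≈ 1.112

T_eq = [S₀(1−A)/(4σd²)]^(1/4), so T ∝ (1−A)^(1/4) / √d.
T₁ = [1361×0.71/(4×5.67×10⁻⁸×4.10²)]^(1/4) = 126.18 K.
T₂ = [1361×0.92/(4×5.67×10⁻⁸×5.77²)]^(1/4) = 113.48 K.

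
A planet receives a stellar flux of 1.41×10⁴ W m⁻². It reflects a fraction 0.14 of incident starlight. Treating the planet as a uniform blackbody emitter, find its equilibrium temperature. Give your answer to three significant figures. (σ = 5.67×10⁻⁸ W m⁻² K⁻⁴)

Energy balance: absorbed = emitted ⇒ πR²·S(1−A) = 4πR²·σT_eq⁴, so T_eq⁴ = S(1−A)/(4σ).
T_eq = [1.41×10⁴ × 0.86 / (4 × 5.67×10⁻⁸)]^(1/4) = (5.35×10¹⁰)^(1/4) = 481 K.

T_eq ≈ 481 K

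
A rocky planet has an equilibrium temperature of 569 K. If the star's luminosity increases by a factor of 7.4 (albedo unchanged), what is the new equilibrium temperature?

T_eq ∝ L^(1/4) · d^(−1/2).
T′ = 569 × 7.4^(1/4) = 938 K.

T_eq ≈ 938 K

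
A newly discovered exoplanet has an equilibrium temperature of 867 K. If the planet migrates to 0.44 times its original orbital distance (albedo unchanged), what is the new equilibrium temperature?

T_eq ∝ L^(1/4) · d^(−1/2).
T′ = 867 / 0.44^(1/2) = 1310 K.

T_eq ≈ 1310 K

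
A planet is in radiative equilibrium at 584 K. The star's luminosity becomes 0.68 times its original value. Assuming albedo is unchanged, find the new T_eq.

T_eq ≈ 530 K

T_eq ∝ L^(1/4) · d^(−1/2).
T′ = 584 × 0.68^(1/4) = 530 K.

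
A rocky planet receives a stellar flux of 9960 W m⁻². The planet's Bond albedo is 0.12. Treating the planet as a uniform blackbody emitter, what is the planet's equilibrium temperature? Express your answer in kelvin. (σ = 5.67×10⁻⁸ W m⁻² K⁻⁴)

T_eq ≈ 443 K

Energy balance: absorbed = emitted ⇒ πR²·S(1−A) = 4πR²·σT_eq⁴, so T_eq⁴ = S(1−A)/(4σ).
T_eq = [9960 × 0.88 / (4 × 5.67×10⁻⁸)]^(1/4) = (3.86×10¹⁰)^(1/4) = 443 K.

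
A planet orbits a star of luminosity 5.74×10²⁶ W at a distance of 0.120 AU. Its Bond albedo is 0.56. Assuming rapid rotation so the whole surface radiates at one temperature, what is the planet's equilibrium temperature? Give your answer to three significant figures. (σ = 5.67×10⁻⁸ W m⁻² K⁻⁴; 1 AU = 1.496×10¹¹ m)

T_eq ≈ 724 K

d = 0.120 AU = 1.80×10¹⁰ m.
Flux: S = L/(4πd²) = 5.74×10²⁶/(4π×(1.80×10¹⁰)²) = 1.42×10⁵ W m⁻².
Energy balance: absorbed = emitted ⇒ πR²·S(1−A) = 4πR²·σT_eq⁴, so T_eq⁴ = S(1−A)/(4σ).
T_eq = [1.42×10⁵ × 0.44 / (4 × 5.67×10⁻⁸)]^(1/4) = (2.75×10¹¹)^(1/4) = 724 K.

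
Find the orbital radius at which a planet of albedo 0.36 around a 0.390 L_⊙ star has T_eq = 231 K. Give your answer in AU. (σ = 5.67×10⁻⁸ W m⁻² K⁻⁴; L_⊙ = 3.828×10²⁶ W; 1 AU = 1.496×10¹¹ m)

d ≈ 0.725 AU

L = 0.390 × 3.828×10²⁶ = 1.49×10²⁶ W.
From T_eq⁴ = L(1−A)/(16πσd²): d = √[L(1−A)/(16πσT_eq⁴)].
d = √[1.49×10²⁶ × 0.64 / (16π × 5.67×10⁻⁸ × (231)⁴)] = 1.09×10¹¹ m = 0.725 AU.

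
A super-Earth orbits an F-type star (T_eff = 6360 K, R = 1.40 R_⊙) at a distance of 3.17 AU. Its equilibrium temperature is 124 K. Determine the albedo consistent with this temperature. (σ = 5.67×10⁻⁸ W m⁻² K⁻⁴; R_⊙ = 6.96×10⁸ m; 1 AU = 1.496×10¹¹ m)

A ≈ 0.86

R_⋆ = 1.40 × 6.96×10⁸ = 9.74×10⁸ m.
d = 3.17 AU = 4.74×10¹¹ m.
L = 4πR_⋆²σT_⋆⁴ = 4π(9.74×10⁸)² × 5.67×10⁻⁸ × (6360)⁴ = 1.11×10²⁷ W.
S = L/(4πd²) = 392 W m⁻².
From T_eq⁴ = S(1−A)/(4σ): 1−A = 4σT_eq⁴/S.
1−A = 4 × 5.67×10⁻⁸ × (124)⁴ / 392 = 0.137.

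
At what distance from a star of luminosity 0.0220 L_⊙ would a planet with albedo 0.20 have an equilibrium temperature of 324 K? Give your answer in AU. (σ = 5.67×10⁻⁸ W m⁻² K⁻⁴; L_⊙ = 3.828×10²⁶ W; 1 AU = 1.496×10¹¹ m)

d ≈ 0.0979 AU

L = 0.0220 × 3.828×10²⁶ = 8.42×10²⁴ W.
From T_eq⁴ = L(1−A)/(16πσd²): d = √[L(1−A)/(16πσT_eq⁴)].
d = √[8.42×10²⁴ × 0.80 / (16π × 5.67×10⁻⁸ × (324)⁴)] = 1.46×10¹⁰ m = 0.0979 AU.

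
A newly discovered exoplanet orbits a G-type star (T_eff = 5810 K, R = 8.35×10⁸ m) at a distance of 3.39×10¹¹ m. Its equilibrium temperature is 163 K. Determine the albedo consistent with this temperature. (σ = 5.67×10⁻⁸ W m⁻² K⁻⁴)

L = 4πR_⋆²σT_⋆⁴ = 4π(8.35×10⁸)² × 5.67×10⁻⁸ × (5810)⁴ = 5.66×10²⁶ W.
S = L/(4πd²) = 392 W m⁻².
From T_eq⁴ = S(1−A)/(4σ): 1−A = 4σT_eq⁴/S.
1−A = 4 × 5.67×10⁻⁸ × (163)⁴ / 392 = 0.408.

A ≈ 0.59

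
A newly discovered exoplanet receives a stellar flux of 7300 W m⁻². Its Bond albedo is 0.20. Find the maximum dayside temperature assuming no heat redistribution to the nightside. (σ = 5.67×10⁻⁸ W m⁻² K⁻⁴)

T_ss ≈ 567 K

With no redistribution each surface element balances locally: S(1−A) = σT⁴.
T = [7300 × 0.80 / 5.67×10⁻⁸]^(1/4) = (1.03×10¹¹)^(1/4) = 567 K.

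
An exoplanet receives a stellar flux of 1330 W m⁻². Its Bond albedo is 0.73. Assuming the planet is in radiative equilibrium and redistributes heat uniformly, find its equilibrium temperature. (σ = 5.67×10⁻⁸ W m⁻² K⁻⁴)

T_eq ≈ 199 K

Energy balance: absorbed = emitted ⇒ πR²·S(1−A) = 4πR²·σT_eq⁴, so T_eq⁴ = S(1−A)/(4σ).
T_eq = [1330 × 0.27 / (4 × 5.67×10⁻⁸)]^(1/4) = (1.58×10⁹)^(1/4) = 199 K.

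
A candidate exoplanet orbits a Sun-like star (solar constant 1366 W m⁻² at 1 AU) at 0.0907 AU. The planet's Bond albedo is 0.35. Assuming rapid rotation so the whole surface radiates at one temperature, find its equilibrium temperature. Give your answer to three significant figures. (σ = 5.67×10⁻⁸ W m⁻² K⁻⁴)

T_eq ≈ 831 K

Flux at 0.0907 AU: S = 1366/0.0907² = 1.66×10⁵ W m⁻².
Energy balance: absorbed = emitted ⇒ πR²·S(1−A) = 4πR²·σT_eq⁴, so T_eq⁴ = S(1−A)/(4σ).
T_eq = [1.66×10⁵ × 0.65 / (4 × 5.67×10⁻⁸)]^(1/4) = (4.76×10¹¹)^(1/4) = 831 K.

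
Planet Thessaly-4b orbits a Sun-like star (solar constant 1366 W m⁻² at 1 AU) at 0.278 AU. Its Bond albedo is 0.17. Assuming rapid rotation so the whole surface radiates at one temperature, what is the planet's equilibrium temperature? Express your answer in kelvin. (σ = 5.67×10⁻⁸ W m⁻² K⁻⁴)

Flux at 0.278 AU: S = 1366/0.278² = 1.77×10⁴ W m⁻².
Energy balance: absorbed = emitted ⇒ πR²·S(1−A) = 4πR²·σT_eq⁴, so T_eq⁴ = S(1−A)/(4σ).
T_eq = [1.77×10⁴ × 0.83 / (4 × 5.67×10⁻⁸)]^(1/4) = (6.47×10¹⁰)^(1/4) = 504 K.

T_eq ≈ 504 K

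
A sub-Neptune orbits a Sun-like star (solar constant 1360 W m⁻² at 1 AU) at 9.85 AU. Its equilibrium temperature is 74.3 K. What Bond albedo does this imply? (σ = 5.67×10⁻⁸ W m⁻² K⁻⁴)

A ≈ 0.51

Flux at 9.85 AU: S = 1360/9.85² = 14.0 W m⁻².
From T_eq⁴ = S(1−A)/(4σ): 1−A = 4σT_eq⁴/S.
1−A = 4 × 5.67×10⁻⁸ × (74.3)⁴ / 14.0 = 0.493.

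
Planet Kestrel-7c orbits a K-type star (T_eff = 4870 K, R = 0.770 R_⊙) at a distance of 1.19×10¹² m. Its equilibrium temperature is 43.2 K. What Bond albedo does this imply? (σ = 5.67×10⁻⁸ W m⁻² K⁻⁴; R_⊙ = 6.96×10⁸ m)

A ≈ 0.88

R_⋆ = 0.770 × 6.96×10⁸ = 5.36×10⁸ m.
L = 4πR_⋆²σT_⋆⁴ = 4π(5.36×10⁸)² × 5.67×10⁻⁸ × (4870)⁴ = 1.15×10²⁶ W.
S = L/(4πd²) = 6.47 W m⁻².
From T_eq⁴ = S(1−A)/(4σ): 1−A = 4σT_eq⁴/S.
1−A = 4 × 5.67×10⁻⁸ × (43.2)⁴ / 6.47 = 0.122.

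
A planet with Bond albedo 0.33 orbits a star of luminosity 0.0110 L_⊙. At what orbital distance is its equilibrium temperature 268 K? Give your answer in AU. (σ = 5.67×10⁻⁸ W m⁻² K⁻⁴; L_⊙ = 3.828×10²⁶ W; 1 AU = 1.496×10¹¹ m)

L = 0.0110 × 3.828×10²⁶ = 4.21×10²⁴ W.
From T_eq⁴ = L(1−A)/(16πσd²): d = √[L(1−A)/(16πσT_eq⁴)].
d = √[4.21×10²⁴ × 0.67 / (16π × 5.67×10⁻⁸ × (268)⁴)] = 1.39×10¹⁰ m = 0.0926 AU.

d ≈ 0.0926 AU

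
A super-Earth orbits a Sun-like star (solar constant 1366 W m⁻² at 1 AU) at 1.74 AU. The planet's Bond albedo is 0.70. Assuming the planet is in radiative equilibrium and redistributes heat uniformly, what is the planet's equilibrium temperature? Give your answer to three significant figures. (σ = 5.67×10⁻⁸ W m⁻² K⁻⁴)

T_eq ≈ 156 K

Flux at 1.74 AU: S = 1366/1.74² = 451 W m⁻².
Energy balance: absorbed = emitted ⇒ πR²·S(1−A) = 4πR²·σT_eq⁴, so T_eq⁴ = S(1−A)/(4σ).
T_eq = [451 × 0.30 / (4 × 5.67×10⁻⁸)]^(1/4) = (5.97×10⁸)^(1/4) = 156 K.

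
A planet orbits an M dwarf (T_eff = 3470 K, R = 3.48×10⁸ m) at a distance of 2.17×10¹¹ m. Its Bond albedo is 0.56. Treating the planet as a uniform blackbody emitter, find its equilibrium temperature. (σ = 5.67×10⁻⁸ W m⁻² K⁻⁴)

T_eq ≈ 80.0 K

L = 4πR_⋆²σT_⋆⁴ = 4π(3.48×10⁸)² × 5.67×10⁻⁸ × (3470)⁴ = 1.25×10²⁵ W.
S = L/(4πd²) = 21.1 W m⁻².
Energy balance: absorbed = emitted ⇒ πR²·S(1−A) = 4πR²·σT_eq⁴, so T_eq⁴ = S(1−A)/(4σ).
T_eq = [21.1 × 0.44 / (4 × 5.67×10⁻⁸)]^(1/4) = (4.10×10⁷)^(1/4) = 80.0 K.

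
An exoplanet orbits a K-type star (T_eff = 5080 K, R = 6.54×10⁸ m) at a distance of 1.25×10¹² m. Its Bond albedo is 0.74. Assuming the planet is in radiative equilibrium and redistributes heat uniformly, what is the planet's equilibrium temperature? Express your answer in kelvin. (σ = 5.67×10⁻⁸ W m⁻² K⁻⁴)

T_eq ≈ 58.7 K

L = 4πR_⋆²σT_⋆⁴ = 4π(6.54×10⁸)² × 5.67×10⁻⁸ × (5080)⁴ = 2.03×10²⁶ W.
S = L/(4πd²) = 10.3 W m⁻².
Energy balance: absorbed = emitted ⇒ πR²·S(1−A) = 4πR²·σT_eq⁴, so T_eq⁴ = S(1−A)/(4σ).
T_eq = [10.3 × 0.26 / (4 × 5.67×10⁻⁸)]^(1/4) = (1.18×10⁷)^(1/4) = 58.7 K.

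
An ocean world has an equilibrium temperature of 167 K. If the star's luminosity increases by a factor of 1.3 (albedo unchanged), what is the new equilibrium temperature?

T_eq ∝ L^(1/4) · d^(−1/2).
T′ = 167 × 1.3^(1/4) = 178 K.

T_eq ≈ 178 K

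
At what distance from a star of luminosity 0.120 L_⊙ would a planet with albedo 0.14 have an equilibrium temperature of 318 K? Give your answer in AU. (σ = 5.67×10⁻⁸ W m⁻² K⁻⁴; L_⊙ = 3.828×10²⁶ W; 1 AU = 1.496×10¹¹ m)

d ≈ 0.246 AU

L = 0.120 × 3.828×10²⁶ = 4.59×10²⁵ W.
From T_eq⁴ = L(1−A)/(16πσd²): d = √[L(1−A)/(16πσT_eq⁴)].
d = √[4.59×10²⁵ × 0.86 / (16π × 5.67×10⁻⁸ × (318)⁴)] = 3.68×10¹⁰ m = 0.246 AU.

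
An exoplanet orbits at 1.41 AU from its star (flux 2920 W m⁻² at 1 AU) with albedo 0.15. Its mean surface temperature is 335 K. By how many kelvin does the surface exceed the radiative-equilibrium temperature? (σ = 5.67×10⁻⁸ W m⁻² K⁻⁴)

ΔT ≈ 62.6 K

S = 2920/1.41² = 1469 W m⁻².
T_eq = [S(1−A)/(4σ)]^(1/4) = [1469×0.85/(4×5.67×10⁻⁸)]^(1/4) = 272.4 K.
ΔT = T_surf − T_eq = 335 − 272.4.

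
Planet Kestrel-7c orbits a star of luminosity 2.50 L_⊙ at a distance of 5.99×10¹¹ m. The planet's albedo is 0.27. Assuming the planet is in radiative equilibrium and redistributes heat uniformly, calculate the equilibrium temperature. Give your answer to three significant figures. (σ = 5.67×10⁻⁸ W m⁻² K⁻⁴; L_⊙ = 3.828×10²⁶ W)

L = 2.50 × 3.828×10²⁶ = 9.57×10²⁶ W.
Flux: S = L/(4πd²) = 9.57×10²⁶/(4π×(5.99×10¹¹)²) = 212 W m⁻².
Energy balance: absorbed = emitted ⇒ πR²·S(1−A) = 4πR²·σT_eq⁴, so T_eq⁴ = S(1−A)/(4σ).
T_eq = [212 × 0.73 / (4 × 5.67×10⁻⁸)]^(1/4) = (6.83×10⁸)^(1/4) = 162 K.

T_eq ≈ 162 K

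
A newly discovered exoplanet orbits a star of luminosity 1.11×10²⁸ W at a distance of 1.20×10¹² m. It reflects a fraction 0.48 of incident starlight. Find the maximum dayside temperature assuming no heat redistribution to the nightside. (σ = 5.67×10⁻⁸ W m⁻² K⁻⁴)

Flux: S = L/(4πd²) = 1.11×10²⁸/(4π×(1.20×10¹²)²) = 613 W m⁻².
With no redistribution each surface element balances locally: S(1−A) = σT⁴.
T = [613 × 0.52 / 5.67×10⁻⁸]^(1/4) = (5.63×10⁹)^(1/4) = 274 K.

T_ss ≈ 274 K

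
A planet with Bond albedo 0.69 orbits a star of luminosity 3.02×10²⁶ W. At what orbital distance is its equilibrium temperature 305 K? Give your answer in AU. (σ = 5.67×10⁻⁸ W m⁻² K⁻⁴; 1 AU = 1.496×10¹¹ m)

d ≈ 0.412 AU

From T_eq⁴ = L(1−A)/(16πσd²): d = √[L(1−A)/(16πσT_eq⁴)].
d = √[3.02×10²⁶ × 0.31 / (16π × 5.67×10⁻⁸ × (305)⁴)] = 6.16×10¹⁰ m = 0.412 AU.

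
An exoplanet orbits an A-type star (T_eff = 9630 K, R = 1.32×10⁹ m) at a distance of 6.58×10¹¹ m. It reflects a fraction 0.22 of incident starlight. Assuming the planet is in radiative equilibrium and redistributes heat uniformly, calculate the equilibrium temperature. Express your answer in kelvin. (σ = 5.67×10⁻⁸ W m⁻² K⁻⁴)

L = 4πR_⋆²σT_⋆⁴ = 4π(1.32×10⁹)² × 5.67×10⁻⁸ × (9630)⁴ = 1.07×10²⁸ W.
S = L/(4πd²) = 1960 W m⁻².
Energy balance: absorbed = emitted ⇒ πR²·S(1−A) = 4πR²·σT_eq⁴, so T_eq⁴ = S(1−A)/(4σ).
T_eq = [1960 × 0.78 / (4 × 5.67×10⁻⁸)]^(1/4) = (6.75×10⁹)^(1/4) = 287 K.

T_eq ≈ 287 K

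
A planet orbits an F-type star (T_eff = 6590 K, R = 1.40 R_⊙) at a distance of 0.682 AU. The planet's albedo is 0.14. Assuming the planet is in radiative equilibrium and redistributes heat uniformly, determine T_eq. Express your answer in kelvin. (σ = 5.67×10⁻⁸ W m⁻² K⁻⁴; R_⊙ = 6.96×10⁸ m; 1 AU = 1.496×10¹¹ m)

R_⋆ = 1.40 × 6.96×10⁸ = 9.74×10⁸ m.
d = 0.682 AU = 1.02×10¹¹ m.
L = 4πR_⋆²σT_⋆⁴ = 4π(9.74×10⁸)² × 5.67×10⁻⁸ × (6590)⁴ = 1.28×10²⁷ W.
S = L/(4πd²) = 9750 W m⁻².
Energy balance: absorbed = emitted ⇒ πR²·S(1−A) = 4πR²·σT_eq⁴, so T_eq⁴ = S(1−A)/(4σ).
T_eq = [9750 × 0.86 / (4 × 5.67×10⁻⁸)]^(1/4) = (3.70×10¹⁰)^(1/4) = 439 K.

T_eq ≈ 439 K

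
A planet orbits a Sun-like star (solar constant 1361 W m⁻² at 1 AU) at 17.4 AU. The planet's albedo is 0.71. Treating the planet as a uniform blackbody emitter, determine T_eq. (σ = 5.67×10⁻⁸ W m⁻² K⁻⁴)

Flux at 17.4 AU: S = 1361/17.4² = 4.50 W m⁻².
Energy balance: absorbed = emitted ⇒ πR²·S(1−A) = 4πR²·σT_eq⁴, so T_eq⁴ = S(1−A)/(4σ).
T_eq = [4.50 × 0.29 / (4 × 5.67×10⁻⁸)]^(1/4) = (5.75×10⁶)^(1/4) = 49.0 K.

T_eq ≈ 49.0 K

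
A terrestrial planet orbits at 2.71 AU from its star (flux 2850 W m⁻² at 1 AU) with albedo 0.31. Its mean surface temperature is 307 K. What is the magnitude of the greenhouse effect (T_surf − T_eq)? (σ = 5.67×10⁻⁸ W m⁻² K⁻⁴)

ΔT ≈ 121.6 K

S = 2850/2.71² = 388.1 W m⁻².
T_eq = [S(1−A)/(4σ)]^(1/4) = [388.1×0.69/(4×5.67×10⁻⁸)]^(1/4) = 185.4 K.
ΔT = T_surf − T_eq = 307 − 185.4.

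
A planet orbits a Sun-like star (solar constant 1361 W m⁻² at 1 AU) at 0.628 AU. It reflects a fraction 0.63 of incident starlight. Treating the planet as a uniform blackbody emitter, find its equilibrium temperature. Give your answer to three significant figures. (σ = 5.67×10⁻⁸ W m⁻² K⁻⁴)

T_eq ≈ 274 K

Flux at 0.628 AU: S = 1361/0.628² = 3450 W m⁻².
Energy balance: absorbed = emitted ⇒ πR²·S(1−A) = 4πR²·σT_eq⁴, so T_eq⁴ = S(1−A)/(4σ).
T_eq = [3450 × 0.37 / (4 × 5.67×10⁻⁸)]^(1/4) = (5.63×10⁹)^(1/4) = 274 K.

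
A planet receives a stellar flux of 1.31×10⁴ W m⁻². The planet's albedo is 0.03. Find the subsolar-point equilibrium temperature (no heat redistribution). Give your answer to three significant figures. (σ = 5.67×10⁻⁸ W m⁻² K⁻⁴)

At the subsolar point the surface absorbs S(1−A) and emits σT⁴ per unit area — no factor of 4, since only the local patch is in balance.
T = [1.31×10⁴ × 0.97 / 5.67×10⁻⁸]^(1/4) = (2.24×10¹¹)^(1/4) = 688 K.

T_ss ≈ 688 K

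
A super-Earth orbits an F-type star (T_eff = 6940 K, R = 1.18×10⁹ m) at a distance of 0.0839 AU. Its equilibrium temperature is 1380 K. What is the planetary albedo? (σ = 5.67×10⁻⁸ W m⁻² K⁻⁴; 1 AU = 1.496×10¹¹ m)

d = 0.0839 AU = 1.26×10¹⁰ m.
L = 4πR_⋆²σT_⋆⁴ = 4π(1.18×10⁹)² × 5.67×10⁻⁸ × (6940)⁴ = 2.30×10²⁷ W.
S = L/(4πd²) = 1.16×10⁶ W m⁻².
From T_eq⁴ = S(1−A)/(4σ): 1−A = 4σT_eq⁴/S.
1−A = 4 × 5.67×10⁻⁸ × (1380)⁴ / 1.16×10⁶ = 0.708.

A ≈ 0.29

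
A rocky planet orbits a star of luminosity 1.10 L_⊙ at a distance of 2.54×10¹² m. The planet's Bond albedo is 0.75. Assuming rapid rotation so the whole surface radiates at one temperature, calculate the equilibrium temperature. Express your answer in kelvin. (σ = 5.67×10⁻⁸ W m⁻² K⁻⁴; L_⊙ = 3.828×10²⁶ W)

L = 1.10 × 3.828×10²⁶ = 4.21×10²⁶ W.
Flux: S = L/(4πd²) = 4.21×10²⁶/(4π×(2.54×10¹²)²) = 5.19 W m⁻².
Energy balance: absorbed = emitted ⇒ πR²·S(1−A) = 4πR²·σT_eq⁴, so T_eq⁴ = S(1−A)/(4σ).
T_eq = [5.19 × 0.25 / (4 × 5.67×10⁻⁸)]^(1/4) = (5.73×10⁶)^(1/4) = 48.9 K.

T_eq ≈ 48.9 K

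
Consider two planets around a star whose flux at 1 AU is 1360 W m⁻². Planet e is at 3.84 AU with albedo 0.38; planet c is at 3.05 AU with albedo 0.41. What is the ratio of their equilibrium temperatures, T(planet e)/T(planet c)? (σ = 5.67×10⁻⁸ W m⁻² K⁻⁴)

T_eq = [S₀(1−A)/(4σd²)]^(1/4), so T ∝ (1−A)^(1/4) / √d.
T₁ = [1360×0.62/(4×5.67×10⁻⁸×3.84²)]^(1/4) = 126.01 K.
T₂ = [1360×0.59/(4×5.67×10⁻⁸×3.05²)]^(1/4) = 139.65 K.

T₁/T₂ ≈ 0.902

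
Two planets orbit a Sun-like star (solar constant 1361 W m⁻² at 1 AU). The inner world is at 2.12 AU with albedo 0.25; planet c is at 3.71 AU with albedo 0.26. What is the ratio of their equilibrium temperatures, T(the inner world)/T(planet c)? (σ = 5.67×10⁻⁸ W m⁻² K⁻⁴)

T_eq = [S₀(1−A)/(4σd²)]^(1/4), so T ∝ (1−A)^(1/4) / √d.
T₁ = [1361×0.75/(4×5.67×10⁻⁸×2.12²)]^(1/4) = 177.89 K.
T₂ = [1361×0.74/(4×5.67×10⁻⁸×3.71²)]^(1/4) = 134.02 K.

T₁/T₂ ≈ 1.327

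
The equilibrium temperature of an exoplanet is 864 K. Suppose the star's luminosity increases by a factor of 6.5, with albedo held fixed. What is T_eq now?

T_eq ∝ L^(1/4) · d^(−1/2).
T′ = 864 × 6.5^(1/4) = 1380 K.

T_eq ≈ 1380 K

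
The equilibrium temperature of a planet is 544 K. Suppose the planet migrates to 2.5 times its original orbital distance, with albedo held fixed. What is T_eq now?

T_eq ∝ L^(1/4) · d^(−1/2).
T′ = 544 / 2.5^(1/2) = 344 K.

T_eq ≈ 344 K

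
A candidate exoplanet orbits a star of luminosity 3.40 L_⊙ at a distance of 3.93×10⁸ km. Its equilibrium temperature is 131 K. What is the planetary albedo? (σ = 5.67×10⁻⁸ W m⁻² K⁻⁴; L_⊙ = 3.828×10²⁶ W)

A ≈ 0.90

d = 3.93×10⁸ km = 3.93×10¹¹ m.
L = 3.40 × 3.828×10²⁶ = 1.30×10²⁷ W.
Flux: S = L/(4πd²) = 1.30×10²⁷/(4π×(3.93×10¹¹)²) = 671 W m⁻².
From T_eq⁴ = S(1−A)/(4σ): 1−A = 4σT_eq⁴/S.
1−A = 4 × 5.67×10⁻⁸ × (131)⁴ / 671 = 0.100.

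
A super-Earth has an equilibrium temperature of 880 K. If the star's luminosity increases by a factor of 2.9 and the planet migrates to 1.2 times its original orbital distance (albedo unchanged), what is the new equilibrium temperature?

T_eq ∝ L^(1/4) · d^(−1/2).
T′ = 880 × 2.9^(1/4) / 1.2^(1/2) = 1050 K.

T_eq ≈ 1050 K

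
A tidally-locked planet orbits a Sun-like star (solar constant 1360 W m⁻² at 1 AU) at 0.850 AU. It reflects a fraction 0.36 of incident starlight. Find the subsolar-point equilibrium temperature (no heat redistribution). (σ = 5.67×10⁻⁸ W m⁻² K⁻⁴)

T_ss ≈ 382 K

Flux at 0.850 AU: S = 1360/0.850² = 1880 W m⁻².
At the subsolar point the surface absorbs S(1−A) and emits σT⁴ per unit area — no factor of 4, since only the local patch is in balance.
T = [1880 × 0.64 / 5.67×10⁻⁸]^(1/4) = (2.12×10¹⁰)^(1/4) = 382 K.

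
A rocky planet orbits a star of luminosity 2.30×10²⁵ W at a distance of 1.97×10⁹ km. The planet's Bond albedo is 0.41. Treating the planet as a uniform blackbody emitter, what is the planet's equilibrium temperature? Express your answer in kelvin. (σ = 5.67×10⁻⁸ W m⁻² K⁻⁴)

d = 1.97×10⁹ km = 1.97×10¹² m.
Flux: S = L/(4πd²) = 2.30×10²⁵/(4π×(1.97×10¹²)²) = 0.472 W m⁻².
Energy balance: absorbed = emitted ⇒ πR²·S(1−A) = 4πR²·σT_eq⁴, so T_eq⁴ = S(1−A)/(4σ).
T_eq = [0.472 × 0.59 / (4 × 5.67×10⁻⁸)]^(1/4) = (1.23×10⁶)^(1/4) = 33.3 K.

T_eq ≈ 33.3 K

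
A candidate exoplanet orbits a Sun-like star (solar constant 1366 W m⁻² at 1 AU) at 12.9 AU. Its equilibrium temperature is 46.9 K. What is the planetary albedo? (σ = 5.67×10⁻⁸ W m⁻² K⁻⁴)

Flux at 12.9 AU: S = 1366/12.9² = 8.21 W m⁻².
From T_eq⁴ = S(1−A)/(4σ): 1−A = 4σT_eq⁴/S.
1−A = 4 × 5.67×10⁻⁸ × (46.9)⁴ / 8.21 = 0.134.

A ≈ 0.87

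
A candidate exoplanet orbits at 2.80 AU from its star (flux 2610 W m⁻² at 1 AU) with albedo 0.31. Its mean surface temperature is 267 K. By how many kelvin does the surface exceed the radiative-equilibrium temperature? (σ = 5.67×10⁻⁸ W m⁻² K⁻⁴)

ΔT ≈ 88.6 K

S = 2610/2.80² = 332.9 W m⁻².
T_eq = [S(1−A)/(4σ)]^(1/4) = [332.9×0.69/(4×5.67×10⁻⁸)]^(1/4) = 178.4 K.
ΔT = T_surf − T_eq = 267 − 178.4.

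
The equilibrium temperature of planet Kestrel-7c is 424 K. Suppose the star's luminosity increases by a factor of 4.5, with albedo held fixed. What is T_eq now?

T_eq ∝ L^(1/4) · d^(−1/2).
T′ = 424 × 4.5^(1/4) = 618 K.

T_eq ≈ 618 K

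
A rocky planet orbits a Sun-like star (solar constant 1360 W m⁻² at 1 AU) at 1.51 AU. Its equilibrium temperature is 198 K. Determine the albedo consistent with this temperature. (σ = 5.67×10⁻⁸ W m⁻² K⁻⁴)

Flux at 1.51 AU: S = 1360/1.51² = 596 W m⁻².
From T_eq⁴ = S(1−A)/(4σ): 1−A = 4σT_eq⁴/S.
1−A = 4 × 5.67×10⁻⁸ × (198)⁴ / 596 = 0.584.

A ≈ 0.42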